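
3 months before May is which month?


May is month 5
5 - 3 = 2

February


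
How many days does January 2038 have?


January 2038

31 days


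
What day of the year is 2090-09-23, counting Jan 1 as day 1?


Date: September 23, 2090
Days in months 1 through 8: 243
Plus 23 days in September

Day of year: 266


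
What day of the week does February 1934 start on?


Target: February 1, 1934
Anchor: Jan 1, 1934. With p = 1934 - 1 = 1933: (p + p//4 - p//100 + p//400) mod 7 = (1933 + 483 - 19 + 4) mod 7 = 2401 mod 7 = 0 -> Monday (Mon=0 ... Sun=6)
Days before February (Jan): 31 days
Weekday index = (0 + 31) mod 7 = 3

Thursday


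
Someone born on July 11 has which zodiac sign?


Date: July 11
Conventional tropical zodiac dates: Cancer from June 21 onward; Leo starts July 23
July 11 falls within the Cancer range

Cancer


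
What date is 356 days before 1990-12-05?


Start: 1990-12-05, subtract 356 days
Back 5 days from December 5 reaches November 30, 1990 -> 351 left
November 1990 has 30 days -> back to October 31, 1990 -> 321 left
October 1990 has 31 days -> back to September 30, 1990 -> 290 left
September 1990 has 30 days -> back to August 31, 1990 -> 260 left
August 1990 has 31 days -> back to July 31, 1990 -> 229 left
July 1990 has 31 days -> back to June 30, 1990 -> 198 left
June 1990 has 30 days -> back to May 31, 1990 -> 168 left
May 1990 has 31 days -> back to April 30, 1990 -> 137 left
April 1990 has 30 days -> back to March 31, 1990 -> 107 left
March 1990 has 31 days -> back to February 28, 1990 -> 76 left
February 1990 has 28 days -> back to January 31, 1990 -> 48 left
January 1990 has 31 days -> back to December 31, 1989 -> 17 left
December 1989: 31 - 17 = 14 -> lands on December 14

Result: 1989-12-14


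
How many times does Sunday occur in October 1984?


October 1984 has 31 days
Anchor: Jan 1, 1984. With p = 1984 - 1 = 1983: (p + p//4 - p//100 + p//400) mod 7 = (1983 + 495 - 19 + 4) mod 7 = 2463 mod 7 = 6 -> Sunday (Mon=0 ... Sun=6)
Days before October (Jan-Sep): 274; October 1 index = (6 + 274) mod 7 = 0 -> Monday
First Sunday is October 7
Sundays: 7, 14, 21, 28

4 Sundays


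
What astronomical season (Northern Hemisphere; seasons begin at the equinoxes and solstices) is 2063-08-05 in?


Date: August 5
Astronomical Summer (approx.; exact equinox/solstice day varies by year): June 21 to September 21
August 5 falls within the Summer window

Summer


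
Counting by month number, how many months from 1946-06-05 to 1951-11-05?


From June 1946 to November 1951
5 years * 12 = 60 months, plus 5 months = 65

65 months


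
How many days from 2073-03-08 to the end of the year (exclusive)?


Day of year: 67 of 365
Remaining = 365 - 67

298 days


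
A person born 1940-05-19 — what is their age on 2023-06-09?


Birth: 1940-05-19
Reference: 2023-06-09
Year difference: 2023 - 1940 = 83

83 years old


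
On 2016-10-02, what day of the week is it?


Date: October 2, 2016
Anchor: Jan 1, 2016. With p = 2016 - 1 = 2015: (p + p//4 - p//100 + p//400) mod 7 = (2015 + 503 - 20 + 5) mod 7 = 2503 mod 7 = 4 -> Friday (Mon=0 ... Sun=6)
Days before October (Jan-Sep): 274; offset = 274 + 2 - 1 = 275
Weekday index = (4 + 275) mod 7 = 6

Day of the week: Sunday


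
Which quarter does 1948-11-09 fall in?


Month: November (month 11)
Q1: Jan-Mar, Q2: Apr-Jun, Q3: Jul-Sep, Q4: Oct-Dec

Q4


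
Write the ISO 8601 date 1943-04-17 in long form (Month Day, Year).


ISO 1943-04-17 parses as year=1943, month=04, day=17
Month 4 -> April

April 17, 1943


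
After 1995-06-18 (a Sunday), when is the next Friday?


Current: Sunday
Target: Friday
Days ahead: 5

Next Friday: 1995-06-23


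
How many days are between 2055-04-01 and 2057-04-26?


From 2055-04-01 to 2057-04-26
2055-04-01: days before April = 31 + 28 + 31 = 90 (2055 is not a leap year); day of year = 90 + 1 = 91
2057-04-26: days before April = 31 + 28 + 31 = 90 (2057 is not a leap year); day of year = 90 + 26 = 116
Rest of 2055: 365 - 91 = 274
Full years 2056 (366): 366
Total = 274 + 366 + 116 = 756

756 days


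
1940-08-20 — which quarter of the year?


Month: August (month 8)
Q1: Jan-Mar, Q2: Apr-Jun, Q3: Jul-Sep, Q4: Oct-Dec

Q3


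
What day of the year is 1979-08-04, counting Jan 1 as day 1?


Date: August 4, 1979
Days in months 1 through 7: 212
Plus 4 days in August

Day of year: 216


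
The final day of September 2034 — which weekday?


September 2034 has 30 days
Anchor: Jan 1, 2034. With p = 2034 - 1 = 2033: (p + p//4 - p//100 + p//400) mod 7 = (2033 + 508 - 20 + 5) mod 7 = 2526 mod 7 = 6 -> Sunday (Mon=0 ... Sun=6)
Days before September (Jan-Aug): 243; September 1 index = (6 + 243) mod 7 = 4 -> Friday
Last day offset: 30 - 1 = 29 days
Weekday index = (4 + 29) mod 7 = 5

Saturday, September 30


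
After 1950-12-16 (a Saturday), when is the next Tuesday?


Current: Saturday
Target: Tuesday
Days ahead: 3

Next Tuesday: 1950-12-19


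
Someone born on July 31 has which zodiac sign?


Date: July 31
Conventional tropical zodiac dates: Leo from July 23 onward; Virgo starts August 23
July 31 falls within the Leo range

Leo


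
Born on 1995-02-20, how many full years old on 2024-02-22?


Birth: 1995-02-20
Reference: 2024-02-22
Year difference: 2024 - 1995 = 29

29 years old


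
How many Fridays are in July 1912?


July 1912 has 31 days
Anchor: Jan 1, 1912. With p = 1912 - 1 = 1911: (p + p//4 - p//100 + p//400) mod 7 = (1911 + 477 - 19 + 4) mod 7 = 2373 mod 7 = 0 -> Monday (Mon=0 ... Sun=6)
Days before July (Jan-Jun): 182; July 1 index = (0 + 182) mod 7 = 0 -> Monday
First Friday is July 5
Fridays: 5, 12, 19, 26

4 Fridays


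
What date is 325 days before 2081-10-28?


Start: 2081-10-28, subtract 325 days
Back 28 days from October 28 reaches September 30, 2081 -> 297 left
September 2081 has 30 days -> back to August 31, 2081 -> 267 left
August 2081 has 31 days -> back to July 31, 2081 -> 236 left
July 2081 has 31 days -> back to June 30, 2081 -> 205 left
June 2081 has 30 days -> back to May 31, 2081 -> 175 left
May 2081 has 31 days -> back to April 30, 2081 -> 144 left
April 2081 has 30 days -> back to March 31, 2081 -> 114 left
March 2081 has 31 days -> back to February 28, 2081 -> 83 left
February 2081 has 28 days -> back to January 31, 2081 -> 55 left
January 2081 has 31 days -> back to December 31, 2080 -> 24 left
December 2080: 31 - 24 = 7 -> lands on December 7

Result: 2080-12-07


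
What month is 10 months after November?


November is month 11
11 + 10 = 21; wrap: 21 - 12 = 9

September


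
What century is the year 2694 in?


Century = (year - 1) // 100 + 1
= (2694 - 1) // 100 + 1
= 2693 // 100 + 1
= 26 + 1

27th century


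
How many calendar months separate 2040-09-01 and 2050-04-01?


From September 2040 to April 2050
10 years * 12 = 120 months, minus 5 months = 115

115 months


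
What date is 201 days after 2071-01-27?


Start: 2071-01-27, add 201 days
January 2071 has 31 days: 31 - 27 = 4 days to January 31 -> 197 left
February 2071 has 28 days -> 169 left
March 2071 has 31 days -> 138 left
April 2071 has 30 days -> 108 left
May 2071 has 31 days -> 77 left
June 2071 has 30 days -> 47 left
July 2071 has 31 days -> 16 left
August 2071: 16 <= 31 -> lands on August 16

Result: 2071-08-16


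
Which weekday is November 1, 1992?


Target: November 1, 1992
Anchor: Jan 1, 1992. With p = 1992 - 1 = 1991: (p + p//4 - p//100 + p//400) mod 7 = (1991 + 497 - 19 + 4) mod 7 = 2473 mod 7 = 2 -> Wednesday (Mon=0 ... Sun=6)
Days before November (Jan-Oct): 305 days
Weekday index = (2 + 305) mod 7 = 6

Sunday


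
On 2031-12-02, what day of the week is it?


Date: December 2, 2031
Anchor: Jan 1, 2031. With p = 2031 - 1 = 2030: (p + p//4 - p//100 + p//400) mod 7 = (2030 + 507 - 20 + 5) mod 7 = 2522 mod 7 = 2 -> Wednesday (Mon=0 ... Sun=6)
Days before December (Jan-Nov): 334; offset = 334 + 2 - 1 = 335
Weekday index = (2 + 335) mod 7 = 1

Day of the week: Tuesday


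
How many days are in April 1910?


April 1910

30 days


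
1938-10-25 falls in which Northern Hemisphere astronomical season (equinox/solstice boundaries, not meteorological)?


Date: October 25
Astronomical Autumn (approx.; exact equinox/solstice day varies by year): September 22 to December 20
October 25 falls within the Autumn window

Autumn


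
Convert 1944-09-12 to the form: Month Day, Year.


ISO 1944-09-12 parses as year=1944, month=09, day=12
Month 9 -> September

September 12, 1944


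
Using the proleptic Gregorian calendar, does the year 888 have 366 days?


Gregorian leap year rule: divisible by 4, but not by 100, unless also by 400.
888 is divisible by 4 but not 100 -> leap year

Yes


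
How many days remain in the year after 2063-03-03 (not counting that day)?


Day of year: 62 of 365
Remaining = 365 - 62

303 days


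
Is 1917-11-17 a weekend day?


Anchor: Jan 1, 1917. With p = 1917 - 1 = 1916: (p + p//4 - p//100 + p//400) mod 7 = (1916 + 479 - 19 + 4) mod 7 = 2380 mod 7 = 0 -> Monday (Mon=0 ... Sun=6)
Day of year: 321; offset = 320
Weekday index = (0 + 320) mod 7 = 5 -> Saturday
Weekend days: Saturday, Sunday

Yes


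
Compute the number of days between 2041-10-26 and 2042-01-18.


From 2041-10-26 to 2042-01-18
2041-10-26: days before October = 31 + 28 + 31 + 30 + 31 + 30 + 31 + 31 + 30 = 273 (2041 is not a leap year); day of year = 273 + 26 = 299
2042-01-18: day of year = 18
Rest of 2041: 365 - 299 = 66
Total = 66 + 18 = 84

84 days


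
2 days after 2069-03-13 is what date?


Start: 2069-03-13, add 2 days
March 2069 has 31 days; 13 + 2 = 15 stays within March

Result: 2069-03-15


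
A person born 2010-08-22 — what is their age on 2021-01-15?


Birth: 2010-08-22
Reference: 2021-01-15
Year difference: 2021 - 2010 = 11
Birthday not yet reached in 2021, subtract 1

10 years old


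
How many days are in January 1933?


January 1933

31 days


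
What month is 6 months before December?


December is month 12
12 - 6 = 6

June


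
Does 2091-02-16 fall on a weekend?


Anchor: Jan 1, 2091. With p = 2091 - 1 = 2090: (p + p//4 - p//100 + p//400) mod 7 = (2090 + 522 - 20 + 5) mod 7 = 2597 mod 7 = 0 -> Monday (Mon=0 ... Sun=6)
Day of year: 47; offset = 46
Weekday index = (0 + 46) mod 7 = 4 -> Friday
Weekend days: Saturday, Sunday

No


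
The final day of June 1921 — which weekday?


June 1921 has 30 days
Anchor: Jan 1, 1921. With p = 1921 - 1 = 1920: (p + p//4 - p//100 + p//400) mod 7 = (1920 + 480 - 19 + 4) mod 7 = 2385 mod 7 = 5 -> Saturday (Mon=0 ... Sun=6)
Days before June (Jan-May): 151; June 1 index = (5 + 151) mod 7 = 2 -> Wednesday
Last day offset: 30 - 1 = 29 days
Weekday index = (2 + 29) mod 7 = 3

Thursday, June 30


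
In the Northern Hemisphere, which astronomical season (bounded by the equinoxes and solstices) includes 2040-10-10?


Date: October 10
Astronomical Autumn (approx.; exact equinox/solstice day varies by year): September 22 to December 20
October 10 falls within the Autumn window

Autumn


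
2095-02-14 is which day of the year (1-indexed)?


Date: February 14, 2095
Days in months 1 through 1: 31
Plus 14 days in February

Day of year: 45


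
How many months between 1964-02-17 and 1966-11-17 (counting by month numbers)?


From February 1964 to November 1966
2 years * 12 = 24 months, plus 9 months = 33

33 months


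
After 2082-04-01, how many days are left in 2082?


Day of year: 91 of 365
Remaining = 365 - 91

274 days


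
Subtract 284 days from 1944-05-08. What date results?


Start: 1944-05-08, subtract 284 days
Back 8 days from May 8 reaches April 30, 1944 -> 276 left
April 1944 has 30 days -> back to March 31, 1944 -> 246 left
March 1944 has 31 days -> back to February 29, 1944 -> 215 left
February 1944 has 29 days -> back to January 31, 1944 -> 186 left
January 1944 has 31 days -> back to December 31, 1943 -> 155 left
December 1943 has 31 days -> back to November 30, 1943 -> 124 left
November 1943 has 30 days -> back to October 31, 1943 -> 94 left
October 1943 has 31 days -> back to September 30, 1943 -> 63 left
September 1943 has 30 days -> back to August 31, 1943 -> 33 left
August 1943 has 31 days -> back to July 31, 1943 -> 2 left
July 1943: 31 - 2 = 29 -> lands on July 29

Result: 1943-07-29


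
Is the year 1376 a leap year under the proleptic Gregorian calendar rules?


Gregorian leap year rule: divisible by 4, but not by 100, unless also by 400.
1376 is divisible by 4 but not 100 -> leap year

Yes


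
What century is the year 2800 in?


Century = (year - 1) // 100 + 1
= (2800 - 1) // 100 + 1
= 2799 // 100 + 1
= 27 + 1

28th century


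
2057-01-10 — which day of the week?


Date: January 10, 2057
Anchor: Jan 1, 2057. With p = 2057 - 1 = 2056: (p + p//4 - p//100 + p//400) mod 7 = (2056 + 514 - 20 + 5) mod 7 = 2555 mod 7 = 0 -> Monday (Mon=0 ... Sun=6)
Days into year = 10 - 1 = 9
Weekday index = (0 + 9) mod 7 = 2

Day of the week: Wednesday


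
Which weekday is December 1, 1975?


Target: December 1, 1975
Anchor: Jan 1, 1975. With p = 1975 - 1 = 1974: (p + p//4 - p//100 + p//400) mod 7 = (1974 + 493 - 19 + 4) mod 7 = 2452 mod 7 = 2 -> Wednesday (Mon=0 ... Sun=6)
Days before December (Jan-Nov): 334 days
Weekday index = (2 + 334) mod 7 = 0

Monday


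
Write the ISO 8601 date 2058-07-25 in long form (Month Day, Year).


ISO 2058-07-25 parses as year=2058, month=07, day=25
Month 7 -> July

July 25, 2058


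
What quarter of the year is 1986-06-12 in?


Month: June (month 6)
Q1: Jan-Mar, Q2: Apr-Jun, Q3: Jul-Sep, Q4: Oct-Dec

Q2


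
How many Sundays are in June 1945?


June 1945 has 30 days
Anchor: Jan 1, 1945. With p = 1945 - 1 = 1944: (p + p//4 - p//100 + p//400) mod 7 = (1944 + 486 - 19 + 4) mod 7 = 2415 mod 7 = 0 -> Monday (Mon=0 ... Sun=6)
Days before June (Jan-May): 151; June 1 index = (0 + 151) mod 7 = 4 -> Friday
First Sunday is June 3
Sundays: 3, 10, 17, 24

4 Sundays


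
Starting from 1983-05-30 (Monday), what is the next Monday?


Current: Monday
Target: Monday
Days ahead: 7

Next Monday: 1983-06-06


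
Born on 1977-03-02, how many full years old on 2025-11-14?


Birth: 1977-03-02
Reference: 2025-11-14
Year difference: 2025 - 1977 = 48

48 years old


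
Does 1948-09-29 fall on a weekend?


Anchor: Jan 1, 1948. With p = 1948 - 1 = 1947: (p + p//4 - p//100 + p//400) mod 7 = (1947 + 486 - 19 + 4) mod 7 = 2418 mod 7 = 3 -> Thursday (Mon=0 ... Sun=6)
Day of year: 273; offset = 272
Weekday index = (3 + 272) mod 7 = 2 -> Wednesday
Weekend days: Saturday, Sunday

No


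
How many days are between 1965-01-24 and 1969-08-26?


From 1965-01-24 to 1969-08-26
1965-01-24: day of year = 24
1969-08-26: days before August = 31 + 28 + 31 + 30 + 31 + 30 + 31 = 212 (1969 is not a leap year); day of year = 212 + 26 = 238
Rest of 1965: 365 - 24 = 341
Full years 1966 (365), 1967 (365), 1968 (366): 1096
Total = 341 + 1096 + 238 = 1675

1675 days


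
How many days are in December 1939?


December 1939

31 days


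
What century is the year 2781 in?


Century = (year - 1) // 100 + 1
= (2781 - 1) // 100 + 1
= 2780 // 100 + 1
= 27 + 1

28th century


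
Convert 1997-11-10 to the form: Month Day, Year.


ISO 1997-11-10 parses as year=1997, month=11, day=10
Month 11 -> November

November 10, 1997


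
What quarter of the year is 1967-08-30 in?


Month: August (month 8)
Q1: Jan-Mar, Q2: Apr-Jun, Q3: Jul-Sep, Q4: Oct-Dec

Q3


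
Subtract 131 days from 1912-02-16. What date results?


Start: 1912-02-16, subtract 131 days
Back 16 days from February 16 reaches January 31, 1912 -> 115 left
January 1912 has 31 days -> back to December 31, 1911 -> 84 left
December 1911 has 31 days -> back to November 30, 1911 -> 53 left
November 1911 has 30 days -> back to October 31, 1911 -> 23 left
October 1911: 31 - 23 = 8 -> lands on October 8

Result: 1911-10-08


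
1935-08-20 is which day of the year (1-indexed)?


Date: August 20, 1935
Days in months 1 through 7: 212
Plus 20 days in August

Day of year: 232


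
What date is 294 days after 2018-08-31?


Start: 2018-08-31, add 294 days
August 31 is the last day of August 2018 -> 294 left
September 2018 has 30 days -> 264 left
October 2018 has 31 days -> 233 left
November 2018 has 30 days -> 203 left
December 2018 has 31 days -> 172 left
January 2019 has 31 days -> 141 left
February 2019 has 28 days -> 113 left
March 2019 has 31 days -> 82 left
April 2019 has 30 days -> 52 left
May 2019 has 31 days -> 21 left
June 2019: 21 <= 30 -> lands on June 21

Result: 2019-06-21


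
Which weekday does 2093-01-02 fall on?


Date: January 2, 2093
Anchor: Jan 1, 2093. With p = 2093 - 1 = 2092: (p + p//4 - p//100 + p//400) mod 7 = (2092 + 523 - 20 + 5) mod 7 = 2600 mod 7 = 3 -> Thursday (Mon=0 ... Sun=6)
Days into year = 2 - 1 = 1
Weekday index = (3 + 1) mod 7 = 4

Day of the week: Friday


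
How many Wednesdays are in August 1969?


August 1969 has 31 days
Anchor: Jan 1, 1969. With p = 1969 - 1 = 1968: (p + p//4 - p//100 + p//400) mod 7 = (1968 + 492 - 19 + 4) mod 7 = 2445 mod 7 = 2 -> Wednesday (Mon=0 ... Sun=6)
Days before August (Jan-Jul): 212; August 1 index = (2 + 212) mod 7 = 4 -> Friday
First Wednesday is August 6
Wednesdays: 6, 13, 20, 27

4 Wednesdays


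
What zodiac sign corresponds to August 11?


Date: August 11
Conventional tropical zodiac dates: Leo from July 23 onward; Virgo starts August 23
August 11 falls within the Leo range

Leo


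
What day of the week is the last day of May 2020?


May 2020 has 31 days
Anchor: Jan 1, 2020. With p = 2020 - 1 = 2019: (p + p//4 - p//100 + p//400) mod 7 = (2019 + 504 - 20 + 5) mod 7 = 2508 mod 7 = 2 -> Wednesday (Mon=0 ... Sun=6)
Days before May (Jan-Apr): 121; May 1 index = (2 + 121) mod 7 = 4 -> Friday
Last day offset: 31 - 1 = 30 days
Weekday index = (4 + 30) mod 7 = 6

Sunday, May 31


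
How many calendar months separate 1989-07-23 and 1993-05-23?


From July 1989 to May 1993
4 years * 12 = 48 months, minus 2 months = 46

46 months


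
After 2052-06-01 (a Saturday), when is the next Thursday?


Current: Saturday
Target: Thursday
Days ahead: 5

Next Thursday: 2052-06-06


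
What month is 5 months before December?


December is month 12
12 - 5 = 7

July


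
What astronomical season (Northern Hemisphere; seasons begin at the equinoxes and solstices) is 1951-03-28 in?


Date: March 28
Astronomical Spring (approx.; exact equinox/solstice day varies by year): March 20 to June 20
March 28 falls within the Spring window

Spring


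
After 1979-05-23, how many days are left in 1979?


Day of year: 143 of 365
Remaining = 365 - 143

222 days


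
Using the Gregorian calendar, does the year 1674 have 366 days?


Gregorian leap year rule: divisible by 4, but not by 100, unless also by 400.
1674 is not divisible by 4 -> not a leap year

No


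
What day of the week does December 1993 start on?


Target: December 1, 1993
Anchor: Jan 1, 1993. With p = 1993 - 1 = 1992: (p + p//4 - p//100 + p//400) mod 7 = (1992 + 498 - 19 + 4) mod 7 = 2475 mod 7 = 4 -> Friday (Mon=0 ... Sun=6)
Days before December (Jan-Nov): 334 days
Weekday index = (4 + 334) mod 7 = 2

Wednesday


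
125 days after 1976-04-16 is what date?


Start: 1976-04-16, add 125 days
April 1976 has 30 days: 30 - 16 = 14 days to April 30 -> 111 left
May 1976 has 31 days -> 80 left
June 1976 has 30 days -> 50 left
July 1976 has 31 days -> 19 left
August 1976: 19 <= 31 -> lands on August 19

Result: 1976-08-19


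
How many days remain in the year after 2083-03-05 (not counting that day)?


Day of year: 64 of 365
Remaining = 365 - 64

301 days


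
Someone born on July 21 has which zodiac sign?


Date: July 21
Conventional tropical zodiac dates: Cancer from June 21 onward; Leo starts July 23
July 21 falls within the Cancer range

Cancer


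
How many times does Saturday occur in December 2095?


December 2095 has 31 days
Anchor: Jan 1, 2095. With p = 2095 - 1 = 2094: (p + p//4 - p//100 + p//400) mod 7 = (2094 + 523 - 20 + 5) mod 7 = 2602 mod 7 = 5 -> Saturday (Mon=0 ... Sun=6)
Days before December (Jan-Nov): 334; December 1 index = (5 + 334) mod 7 = 3 -> Thursday
First Saturday is December 3
Saturdays: 3, 10, 17, 24, 31

5 Saturdays


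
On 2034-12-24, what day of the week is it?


Date: December 24, 2034
Anchor: Jan 1, 2034. With p = 2034 - 1 = 2033: (p + p//4 - p//100 + p//400) mod 7 = (2033 + 508 - 20 + 5) mod 7 = 2526 mod 7 = 6 -> Sunday (Mon=0 ... Sun=6)
Days before December (Jan-Nov): 334; offset = 334 + 24 - 1 = 357
Weekday index = (6 + 357) mod 7 = 6

Day of the week: Sunday


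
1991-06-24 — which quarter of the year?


Month: June (month 6)
Q1: Jan-Mar, Q2: Apr-Jun, Q3: Jul-Sep, Q4: Oct-Dec

Q2


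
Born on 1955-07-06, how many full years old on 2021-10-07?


Birth: 1955-07-06
Reference: 2021-10-07
Year difference: 2021 - 1955 = 66

66 years old


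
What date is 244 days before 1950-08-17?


Start: 1950-08-17, subtract 244 days
Back 17 days from August 17 reaches July 31, 1950 -> 227 left
July 1950 has 31 days -> back to June 30, 1950 -> 196 left
June 1950 has 30 days -> back to May 31, 1950 -> 166 left
May 1950 has 31 days -> back to April 30, 1950 -> 135 left
April 1950 has 30 days -> back to March 31, 1950 -> 105 left
March 1950 has 31 days -> back to February 28, 1950 -> 74 left
February 1950 has 28 days -> back to January 31, 1950 -> 46 left
January 1950 has 31 days -> back to December 31, 1949 -> 15 left
December 1949: 31 - 15 = 16 -> lands on December 16

Result: 1949-12-16


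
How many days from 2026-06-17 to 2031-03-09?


From 2026-06-17 to 2031-03-09
2026-06-17: days before June = 31 + 28 + 31 + 30 + 31 = 151 (2026 is not a leap year); day of year = 151 + 17 = 168
2031-03-09: days before March = 31 + 28 = 59 (2031 is not a leap year); day of year = 59 + 9 = 68
Rest of 2026: 365 - 168 = 197
Full years 2027 (365), 2028 (366), 2029 (365), 2030 (365): 1461
Total = 197 + 1461 + 68 = 1726

1726 days


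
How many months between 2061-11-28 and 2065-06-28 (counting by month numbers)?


From November 2061 to June 2065
4 years * 12 = 48 months, minus 5 months = 43

43 months


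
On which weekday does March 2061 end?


March 2061 has 31 days
Anchor: Jan 1, 2061. With p = 2061 - 1 = 2060: (p + p//4 - p//100 + p//400) mod 7 = (2060 + 515 - 20 + 5) mod 7 = 2560 mod 7 = 5 -> Saturday (Mon=0 ... Sun=6)
Days before March (Jan-Feb): 59; March 1 index = (5 + 59) mod 7 = 1 -> Tuesday
Last day offset: 31 - 1 = 30 days
Weekday index = (1 + 30) mod 7 = 3

Thursday, March 31


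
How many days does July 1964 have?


July 1964

31 days


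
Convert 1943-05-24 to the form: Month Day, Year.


ISO 1943-05-24 parses as year=1943, month=05, day=24
Month 5 -> May

May 24, 1943


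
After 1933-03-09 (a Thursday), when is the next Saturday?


Current: Thursday
Target: Saturday
Days ahead: 2

Next Saturday: 1933-03-11


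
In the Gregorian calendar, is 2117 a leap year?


Gregorian leap year rule: divisible by 4, but not by 100, unless also by 400.
2117 is not divisible by 4 -> not a leap year

No


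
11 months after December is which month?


December is month 12
12 + 11 = 23; wrap: 23 - 12 = 11

November


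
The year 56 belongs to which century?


Century = (year - 1) // 100 + 1
= (56 - 1) // 100 + 1
= 55 // 100 + 1
= 0 + 1

1st century


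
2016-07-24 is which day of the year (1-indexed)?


Date: July 24, 2016
Days in months 1 through 6: 182
Plus 24 days in July

Day of year: 206


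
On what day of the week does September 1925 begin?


Target: September 1, 1925
Anchor: Jan 1, 1925. With p = 1925 - 1 = 1924: (p + p//4 - p//100 + p//400) mod 7 = (1924 + 481 - 19 + 4) mod 7 = 2390 mod 7 = 3 -> Thursday (Mon=0 ... Sun=6)
Days before September (Jan-Aug): 243 days
Weekday index = (3 + 243) mod 7 = 1

Tuesday


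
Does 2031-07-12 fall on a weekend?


Anchor: Jan 1, 2031. With p = 2031 - 1 = 2030: (p + p//4 - p//100 + p//400) mod 7 = (2030 + 507 - 20 + 5) mod 7 = 2522 mod 7 = 2 -> Wednesday (Mon=0 ... Sun=6)
Day of year: 193; offset = 192
Weekday index = (2 + 192) mod 7 = 5 -> Saturday
Weekend days: Saturday, Sunday

Yes


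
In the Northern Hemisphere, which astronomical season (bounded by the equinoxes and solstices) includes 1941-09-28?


Date: September 28
Astronomical Autumn (approx.; exact equinox/solstice day varies by year): September 22 to December 20
September 28 falls within the Autumn window

Autumn


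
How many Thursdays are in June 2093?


June 2093 has 30 days
Anchor: Jan 1, 2093. With p = 2093 - 1 = 2092: (p + p//4 - p//100 + p//400) mod 7 = (2092 + 523 - 20 + 5) mod 7 = 2600 mod 7 = 3 -> Thursday (Mon=0 ... Sun=6)
Days before June (Jan-May): 151; June 1 index = (3 + 151) mod 7 = 0 -> Monday
First Thursday is June 4
Thursdays: 4, 11, 18, 25

4 Thursdays


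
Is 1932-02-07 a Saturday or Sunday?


Anchor: Jan 1, 1932. With p = 1932 - 1 = 1931: (p + p//4 - p//100 + p//400) mod 7 = (1931 + 482 - 19 + 4) mod 7 = 2398 mod 7 = 4 -> Friday (Mon=0 ... Sun=6)
Day of year: 38; offset = 37
Weekday index = (4 + 37) mod 7 = 6 -> Sunday
Weekend days: Saturday, Sunday

Yes


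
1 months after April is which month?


April is month 4
4 + 1 = 5

May


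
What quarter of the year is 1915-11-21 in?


Month: November (month 11)
Q1: Jan-Mar, Q2: Apr-Jun, Q3: Jul-Sep, Q4: Oct-Dec

Q4


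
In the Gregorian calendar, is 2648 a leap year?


Gregorian leap year rule: divisible by 4, but not by 100, unless also by 400.
2648 is divisible by 4 but not 100 -> leap year

Yes


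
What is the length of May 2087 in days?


May 2087

31 days


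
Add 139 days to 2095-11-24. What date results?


Start: 2095-11-24, add 139 days
November 2095 has 30 days: 30 - 24 = 6 days to November 30 -> 133 left
December 2095 has 31 days -> 102 left
January 2096 has 31 days -> 71 left
February 2096 has 29 days -> 42 left
March 2096 has 31 days -> 11 left
April 2096: 11 <= 30 -> lands on April 11

Result: 2096-04-11


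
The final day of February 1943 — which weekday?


February 1943 has 28 days
Anchor: Jan 1, 1943. With p = 1943 - 1 = 1942: (p + p//4 - p//100 + p//400) mod 7 = (1942 + 485 - 19 + 4) mod 7 = 2412 mod 7 = 4 -> Friday (Mon=0 ... Sun=6)
Days before February (Jan): 31; February 1 index = (4 + 31) mod 7 = 0 -> Monday
Last day offset: 28 - 1 = 27 days
Weekday index = (0 + 27) mod 7 = 6

Sunday, February 28


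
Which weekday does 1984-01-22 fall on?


Date: January 22, 1984
Anchor: Jan 1, 1984. With p = 1984 - 1 = 1983: (p + p//4 - p//100 + p//400) mod 7 = (1983 + 495 - 19 + 4) mod 7 = 2463 mod 7 = 6 -> Sunday (Mon=0 ... Sun=6)
Days into year = 22 - 1 = 21
Weekday index = (6 + 21) mod 7 = 6

Day of the week: Sunday


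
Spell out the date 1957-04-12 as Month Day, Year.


ISO 1957-04-12 parses as year=1957, month=04, day=12
Month 4 -> April

April 12, 1957


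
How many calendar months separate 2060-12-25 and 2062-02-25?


From December 2060 to February 2062
2 years * 12 = 24 months, minus 10 months = 14

14 months


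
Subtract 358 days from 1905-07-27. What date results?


Start: 1905-07-27, subtract 358 days
Back 27 days from July 27 reaches June 30, 1905 -> 331 left
June 1905 has 30 days -> back to May 31, 1905 -> 301 left
May 1905 has 31 days -> back to April 30, 1905 -> 270 left
April 1905 has 30 days -> back to March 31, 1905 -> 240 left
March 1905 has 31 days -> back to February 28, 1905 -> 209 left
February 1905 has 28 days -> back to January 31, 1905 -> 181 left
January 1905 has 31 days -> back to December 31, 1904 -> 150 left
December 1904 has 31 days -> back to November 30, 1904 -> 119 left
November 1904 has 30 days -> back to October 31, 1904 -> 89 left
October 1904 has 31 days -> back to September 30, 1904 -> 58 left
September 1904 has 30 days -> back to August 31, 1904 -> 28 left
August 1904: 31 - 28 = 3 -> lands on August 3

Result: 1904-08-03


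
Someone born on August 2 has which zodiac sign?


Date: August 2
Conventional tropical zodiac dates: Leo from July 23 onward; Virgo starts August 23
August 2 falls within the Leo range

Leo


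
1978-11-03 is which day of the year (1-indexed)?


Date: November 3, 1978
Days in months 1 through 10: 304
Plus 3 days in November

Day of year: 307


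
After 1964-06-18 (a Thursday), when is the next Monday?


Current: Thursday
Target: Monday
Days ahead: 4

Next Monday: 1964-06-22


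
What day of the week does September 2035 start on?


Target: September 1, 2035
Anchor: Jan 1, 2035. With p = 2035 - 1 = 2034: (p + p//4 - p//100 + p//400) mod 7 = (2034 + 508 - 20 + 5) mod 7 = 2527 mod 7 = 0 -> Monday (Mon=0 ... Sun=6)
Days before September (Jan-Aug): 243 days
Weekday index = (0 + 243) mod 7 = 5

Saturday


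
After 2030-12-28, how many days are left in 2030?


Day of year: 362 of 365
Remaining = 365 - 362

3 days


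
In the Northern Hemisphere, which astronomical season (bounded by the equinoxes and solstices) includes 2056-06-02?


Date: June 2
Astronomical Spring (approx.; exact equinox/solstice day varies by year): March 20 to June 20
June 2 falls within the Spring window

Spring


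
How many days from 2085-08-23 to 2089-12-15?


From 2085-08-23 to 2089-12-15
2085-08-23: days before August = 31 + 28 + 31 + 30 + 31 + 30 + 31 = 212 (2085 is not a leap year); day of year = 212 + 23 = 235
2089-12-15: days before December = 31 + 28 + 31 + 30 + 31 + 30 + 31 + 31 + 30 + 31 + 30 = 334 (2089 is not a leap year); day of year = 334 + 15 = 349
Rest of 2085: 365 - 235 = 130
Full years 2086 (365), 2087 (365), 2088 (366): 1096
Total = 130 + 1096 + 349 = 1575

1575 days


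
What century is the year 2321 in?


Century = (year - 1) // 100 + 1
= (2321 - 1) // 100 + 1
= 2320 // 100 + 1
= 23 + 1

24th century


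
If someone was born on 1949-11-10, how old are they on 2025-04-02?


Birth: 1949-11-10
Reference: 2025-04-02
Year difference: 2025 - 1949 = 76
Birthday not yet reached in 2025, subtract 1

75 years old


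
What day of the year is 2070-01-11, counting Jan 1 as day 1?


Date: January 11, 2070
No months before January
Plus 11 days in January

Day of year: 11


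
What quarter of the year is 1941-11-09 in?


Month: November (month 11)
Q1: Jan-Mar, Q2: Apr-Jun, Q3: Jul-Sep, Q4: Oct-Dec

Q4


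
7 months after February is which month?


February is month 2
2 + 7 = 9

September


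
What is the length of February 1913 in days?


February 1913 (leap year: no)

28 days


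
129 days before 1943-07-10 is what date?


Start: 1943-07-10, subtract 129 days
Back 10 days from July 10 reaches June 30, 1943 -> 119 left
June 1943 has 30 days -> back to May 31, 1943 -> 89 left
May 1943 has 31 days -> back to April 30, 1943 -> 58 left
April 1943 has 30 days -> back to March 31, 1943 -> 28 left
March 1943: 31 - 28 = 3 -> lands on March 3

Result: 1943-03-03


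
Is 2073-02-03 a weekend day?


Anchor: Jan 1, 2073. With p = 2073 - 1 = 2072: (p + p//4 - p//100 + p//400) mod 7 = (2072 + 518 - 20 + 5) mod 7 = 2575 mod 7 = 6 -> Sunday (Mon=0 ... Sun=6)
Day of year: 34; offset = 33
Weekday index = (6 + 33) mod 7 = 4 -> Friday
Weekend days: Saturday, Sunday

No


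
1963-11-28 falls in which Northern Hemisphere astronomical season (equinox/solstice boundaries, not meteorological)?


Date: November 28
Astronomical Autumn (approx.; exact equinox/solstice day varies by year): September 22 to December 20
November 28 falls within the Autumn window

Autumn


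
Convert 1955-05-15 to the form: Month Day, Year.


ISO 1955-05-15 parses as year=1955, month=05, day=15
Month 5 -> May

May 15, 1955


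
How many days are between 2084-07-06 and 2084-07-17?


From 2084-07-06 to 2084-07-17
2084-07-06: days before July = 31 + 29 + 31 + 30 + 31 + 30 = 182 (2084 is a leap year); day of year = 182 + 6 = 188
2084-07-17: days before July = 31 + 29 + 31 + 30 + 31 + 30 = 182 (2084 is a leap year); day of year = 182 + 17 = 199
Same year: 199 - 188 = 11

11 days


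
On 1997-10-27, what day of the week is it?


Date: October 27, 1997
Anchor: Jan 1, 1997. With p = 1997 - 1 = 1996: (p + p//4 - p//100 + p//400) mod 7 = (1996 + 499 - 19 + 4) mod 7 = 2480 mod 7 = 2 -> Wednesday (Mon=0 ... Sun=6)
Days before October (Jan-Sep): 273; offset = 273 + 27 - 1 = 299
Weekday index = (2 + 299) mod 7 = 0

Day of the week: Monday


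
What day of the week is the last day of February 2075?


February 2075 has 28 days
Anchor: Jan 1, 2075. With p = 2075 - 1 = 2074: (p + p//4 - p//100 + p//400) mod 7 = (2074 + 518 - 20 + 5) mod 7 = 2577 mod 7 = 1 -> Tuesday (Mon=0 ... Sun=6)
Days before February (Jan): 31; February 1 index = (1 + 31) mod 7 = 4 -> Friday
Last day offset: 28 - 1 = 27 days
Weekday index = (4 + 27) mod 7 = 3

Thursday, February 28


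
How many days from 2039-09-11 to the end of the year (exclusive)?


Day of year: 254 of 365
Remaining = 365 - 254

111 days


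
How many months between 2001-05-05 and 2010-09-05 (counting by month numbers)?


From May 2001 to September 2010
9 years * 12 = 108 months, plus 4 months = 112

112 months


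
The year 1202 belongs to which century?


Century = (year - 1) // 100 + 1
= (1202 - 1) // 100 + 1
= 1201 // 100 + 1
= 12 + 1

13th century


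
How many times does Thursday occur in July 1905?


July 1905 has 31 days
Anchor: Jan 1, 1905. With p = 1905 - 1 = 1904: (p + p//4 - p//100 + p//400) mod 7 = (1904 + 476 - 19 + 4) mod 7 = 2365 mod 7 = 6 -> Sunday (Mon=0 ... Sun=6)
Days before July (Jan-Jun): 181; July 1 index = (6 + 181) mod 7 = 5 -> Saturday
First Thursday is July 6
Thursdays: 6, 13, 20, 27

4 Thursdays


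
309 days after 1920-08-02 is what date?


Start: 1920-08-02, add 309 days
August 1920 has 31 days: 31 - 2 = 29 days to August 31 -> 280 left
September 1920 has 30 days -> 250 left
October 1920 has 31 days -> 219 left
November 1920 has 30 days -> 189 left
December 1920 has 31 days -> 158 left
January 1921 has 31 days -> 127 left
February 1921 has 28 days -> 99 left
March 1921 has 31 days -> 68 left
April 1921 has 30 days -> 38 left
May 1921 has 31 days -> 7 left
June 1921: 7 <= 30 -> lands on June 7

Result: 1921-06-07


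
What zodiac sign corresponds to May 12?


Date: May 12
Conventional tropical zodiac dates: Taurus from April 20 onward; Gemini starts May 21
May 12 falls within the Taurus range

Taurus


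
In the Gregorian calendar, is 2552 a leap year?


Gregorian leap year rule: divisible by 4, but not by 100, unless also by 400.
2552 is divisible by 4 but not 100 -> leap year

Yes


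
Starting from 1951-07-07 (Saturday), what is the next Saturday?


Current: Saturday
Target: Saturday
Days ahead: 7

Next Saturday: 1951-07-14


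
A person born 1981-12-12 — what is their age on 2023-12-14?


Birth: 1981-12-12
Reference: 2023-12-14
Year difference: 2023 - 1981 = 42

42 years old


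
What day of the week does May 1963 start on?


Target: May 1, 1963
Anchor: Jan 1, 1963. With p = 1963 - 1 = 1962: (p + p//4 - p//100 + p//400) mod 7 = (1962 + 490 - 19 + 4) mod 7 = 2437 mod 7 = 1 -> Tuesday (Mon=0 ... Sun=6)
Days before May (Jan-Apr): 120 days
Weekday index = (1 + 120) mod 7 = 2

Wednesday


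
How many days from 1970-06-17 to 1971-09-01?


From 1970-06-17 to 1971-09-01
1970-06-17: days before June = 31 + 28 + 31 + 30 + 31 = 151 (1970 is not a leap year); day of year = 151 + 17 = 168
1971-09-01: days before September = 31 + 28 + 31 + 30 + 31 + 30 + 31 + 31 = 243 (1971 is not a leap year); day of year = 243 + 1 = 244
Rest of 1970: 365 - 168 = 197
Total = 197 + 244 = 441

441 days


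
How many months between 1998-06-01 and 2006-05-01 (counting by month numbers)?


From June 1998 to May 2006
8 years * 12 = 96 months, minus 1 month = 95

95 months


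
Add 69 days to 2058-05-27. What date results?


Start: 2058-05-27, add 69 days
May 2058 has 31 days: 31 - 27 = 4 days to May 31 -> 65 left
June 2058 has 30 days -> 35 left
July 2058 has 31 days -> 4 left
August 2058: 4 <= 31 -> lands on August 4

Result: 2058-08-04


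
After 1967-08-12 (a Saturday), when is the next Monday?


Current: Saturday
Target: Monday
Days ahead: 2

Next Monday: 1967-08-14


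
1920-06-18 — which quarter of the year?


Month: June (month 6)
Q1: Jan-Mar, Q2: Apr-Jun, Q3: Jul-Sep, Q4: Oct-Dec

Q2


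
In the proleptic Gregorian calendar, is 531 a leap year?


Gregorian leap year rule: divisible by 4, but not by 100, unless also by 400.
531 is not divisible by 4 -> not a leap year

No


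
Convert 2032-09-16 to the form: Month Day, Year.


ISO 2032-09-16 parses as year=2032, month=09, day=16
Month 9 -> September

September 16, 2032


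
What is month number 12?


Month 12 of 12

December


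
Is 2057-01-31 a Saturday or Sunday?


Anchor: Jan 1, 2057. With p = 2057 - 1 = 2056: (p + p//4 - p//100 + p//400) mod 7 = (2056 + 514 - 20 + 5) mod 7 = 2555 mod 7 = 0 -> Monday (Mon=0 ... Sun=6)
Day of year: 31; offset = 30
Weekday index = (0 + 30) mod 7 = 2 -> Wednesday
Weekend days: Saturday, Sunday

No


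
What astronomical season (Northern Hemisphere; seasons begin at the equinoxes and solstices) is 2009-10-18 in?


Date: October 18
Astronomical Autumn (approx.; exact equinox/solstice day varies by year): September 22 to December 20
October 18 falls within the Autumn window

Autumn


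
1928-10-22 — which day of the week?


Date: October 22, 1928
Anchor: Jan 1, 1928. With p = 1928 - 1 = 1927: (p + p//4 - p//100 + p//400) mod 7 = (1927 + 481 - 19 + 4) mod 7 = 2393 mod 7 = 6 -> Sunday (Mon=0 ... Sun=6)
Days before October (Jan-Sep): 274; offset = 274 + 22 - 1 = 295
Weekday index = (6 + 295) mod 7 = 0

Day of the week: Monday


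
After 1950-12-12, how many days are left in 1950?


Day of year: 346 of 365
Remaining = 365 - 346

19 days


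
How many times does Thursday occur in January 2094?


January 2094 has 31 days
Anchor: Jan 1, 2094. With p = 2094 - 1 = 2093: (p + p//4 - p//100 + p//400) mod 7 = (2093 + 523 - 20 + 5) mod 7 = 2601 mod 7 = 4 -> Friday (Mon=0 ... Sun=6)
January 1 is the anchor itself -> Friday
First Thursday is January 7
Thursdays: 7, 14, 21, 28

4 Thursdays


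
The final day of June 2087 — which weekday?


June 2087 has 30 days
Anchor: Jan 1, 2087. With p = 2087 - 1 = 2086: (p + p//4 - p//100 + p//400) mod 7 = (2086 + 521 - 20 + 5) mod 7 = 2592 mod 7 = 2 -> Wednesday (Mon=0 ... Sun=6)
Days before June (Jan-May): 151; June 1 index = (2 + 151) mod 7 = 6 -> Sunday
Last day offset: 30 - 1 = 29 days
Weekday index = (6 + 29) mod 7 = 0

Monday, June 30


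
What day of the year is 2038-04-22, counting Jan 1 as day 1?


Date: April 22, 2038
Days in months 1 through 3: 90
Plus 22 days in April

Day of year: 112


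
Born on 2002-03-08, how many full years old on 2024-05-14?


Birth: 2002-03-08
Reference: 2024-05-14
Year difference: 2024 - 2002 = 22

22 years old


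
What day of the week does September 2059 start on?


Target: September 1, 2059
Anchor: Jan 1, 2059. With p = 2059 - 1 = 2058: (p + p//4 - p//100 + p//400) mod 7 = (2058 + 514 - 20 + 5) mod 7 = 2557 mod 7 = 2 -> Wednesday (Mon=0 ... Sun=6)
Days before September (Jan-Aug): 243 days
Weekday index = (2 + 243) mod 7 = 0

Monday


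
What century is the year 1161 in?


Century = (year - 1) // 100 + 1
= (1161 - 1) // 100 + 1
= 1160 // 100 + 1
= 11 + 1

12th century


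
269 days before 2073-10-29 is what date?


Start: 2073-10-29, subtract 269 days
Back 29 days from October 29 reaches September 30, 2073 -> 240 left
September 2073 has 30 days -> back to August 31, 2073 -> 210 left
August 2073 has 31 days -> back to July 31, 2073 -> 179 left
July 2073 has 31 days -> back to June 30, 2073 -> 148 left
June 2073 has 30 days -> back to May 31, 2073 -> 118 left
May 2073 has 31 days -> back to April 30, 2073 -> 87 left
April 2073 has 30 days -> back to March 31, 2073 -> 57 left
March 2073 has 31 days -> back to February 28, 2073 -> 26 left
February 2073: 28 - 26 = 2 -> lands on February 2

Result: 2073-02-02
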